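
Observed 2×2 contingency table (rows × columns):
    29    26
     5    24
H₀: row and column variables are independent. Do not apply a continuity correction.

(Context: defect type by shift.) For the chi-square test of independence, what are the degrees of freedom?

degrees of freedom = 1

df = (r−1)(c−1) = (2−1)·(2−1) = 1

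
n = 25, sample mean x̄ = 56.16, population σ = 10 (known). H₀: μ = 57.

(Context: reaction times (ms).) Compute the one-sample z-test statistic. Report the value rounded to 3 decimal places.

test statistic = -0.420

SE = σ/√n = 10/√25 = 2.0000
z = (x̄−μ₀)/SE = (56.16−57)/2.0000 = -0.4200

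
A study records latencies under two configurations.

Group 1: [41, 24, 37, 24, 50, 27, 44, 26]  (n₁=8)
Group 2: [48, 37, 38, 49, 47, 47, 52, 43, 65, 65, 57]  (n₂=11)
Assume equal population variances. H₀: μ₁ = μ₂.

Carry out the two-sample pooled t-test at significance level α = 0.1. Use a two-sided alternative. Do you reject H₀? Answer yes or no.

x̄₁=34.125, s₁=10.190, n₁=8
x̄₂=49.818, s₂=9.421, n₂=11
s_p² = [7·10.190² + 10·9.421²]/17 = 94.9713
SE = √(s_p²·(1/8+1/11)) = 4.5283
t = (34.125−49.818)/4.5283 = -3.4656
df = 17
p-value (two-sided) = 0.00296
At α=0.1: p < α → reject H₀

reject H₀: yes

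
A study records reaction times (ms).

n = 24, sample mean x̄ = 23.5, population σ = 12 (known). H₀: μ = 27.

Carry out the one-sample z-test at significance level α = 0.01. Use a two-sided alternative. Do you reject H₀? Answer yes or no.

reject H₀: no

SE = σ/√n = 12/√24 = 2.4495
z = (x̄−μ₀)/SE = (23.5−27)/2.4495 = -1.4289
p-value (two-sided) = 0.15304
At α=0.01: p ≥ α → fail to reject H₀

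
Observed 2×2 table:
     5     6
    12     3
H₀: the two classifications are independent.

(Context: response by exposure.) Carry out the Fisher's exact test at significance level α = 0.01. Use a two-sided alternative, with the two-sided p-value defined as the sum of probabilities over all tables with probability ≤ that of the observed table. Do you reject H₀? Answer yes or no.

Margins: r₁=11, r₂=15, c₁=17, c₂=9, n=26
p_obs = C(11,5)·C(15,12)/C(26,17); sum pmf over tables with pmf ≤ p_obs
p-value (two-sided) = 0.10343
At α=0.01: p ≥ α → fail to reject H₀

reject H₀: no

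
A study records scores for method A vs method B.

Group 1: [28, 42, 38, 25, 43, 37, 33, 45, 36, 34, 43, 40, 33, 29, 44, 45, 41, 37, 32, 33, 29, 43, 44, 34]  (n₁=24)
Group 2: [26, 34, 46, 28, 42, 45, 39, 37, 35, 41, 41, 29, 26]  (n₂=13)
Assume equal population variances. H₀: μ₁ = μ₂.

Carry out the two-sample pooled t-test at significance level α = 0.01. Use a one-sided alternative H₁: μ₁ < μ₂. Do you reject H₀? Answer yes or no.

x̄₁=37.000, s₁=6.007, n₁=24
x̄₂=36.077, s₂=7.041, n₂=13
s_p² = [23·6.007² + 12·7.041²]/35 = 40.7121
SE = √(s_p²·(1/24+1/13)) = 2.1973
t = (37.000−36.077)/2.1973 = 0.4201
df = 35
p-value (one-sided, H₁ less) = 0.66151
At α=0.01: p ≥ α → fail to reject H₀

reject H₀: no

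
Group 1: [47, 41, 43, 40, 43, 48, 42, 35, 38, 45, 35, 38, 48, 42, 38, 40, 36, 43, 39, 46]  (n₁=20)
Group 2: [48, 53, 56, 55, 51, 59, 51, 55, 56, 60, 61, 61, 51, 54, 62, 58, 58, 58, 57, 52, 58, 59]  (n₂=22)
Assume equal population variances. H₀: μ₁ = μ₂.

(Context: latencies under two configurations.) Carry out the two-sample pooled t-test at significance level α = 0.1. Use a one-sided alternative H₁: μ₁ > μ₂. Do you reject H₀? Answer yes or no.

reject H₀: no

x̄₁=41.350, s₁=4.082, n₁=20
x̄₂=56.045, s₂=3.823, n₂=22
s_p² = [19·4.082² + 21·3.823²]/40 = 15.5876
SE = √(s_p²·(1/20+1/22)) = 1.2198
t = (41.350−56.045)/1.2198 = -12.0474
df = 40
p-value (one-sided, H₁ greater) = 1.00000
At α=0.1: p ≥ α → fail to reject H₀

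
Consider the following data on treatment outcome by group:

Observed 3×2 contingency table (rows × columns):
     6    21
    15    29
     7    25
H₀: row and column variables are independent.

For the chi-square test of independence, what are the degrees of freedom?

degrees of freedom = 2

df = (r−1)(c−1) = (3−1)·(2−1) = 2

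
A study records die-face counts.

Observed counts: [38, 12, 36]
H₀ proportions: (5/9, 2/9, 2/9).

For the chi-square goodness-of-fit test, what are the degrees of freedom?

degrees of freedom = 2

df = k − 1 = 3 − 1 = 2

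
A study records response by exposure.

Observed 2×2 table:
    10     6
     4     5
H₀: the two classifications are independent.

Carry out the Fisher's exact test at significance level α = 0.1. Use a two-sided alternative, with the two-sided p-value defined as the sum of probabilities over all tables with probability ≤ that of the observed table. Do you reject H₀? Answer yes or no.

Margins: r₁=16, r₂=9, c₁=14, c₂=11, n=25
p_obs = C(16,10)·C(9,4)/C(25,14); sum pmf over tables with pmf ≤ p_obs
p-value (two-sided) = 0.43408
At α=0.1: p ≥ α → fail to reject H₀

reject H₀: no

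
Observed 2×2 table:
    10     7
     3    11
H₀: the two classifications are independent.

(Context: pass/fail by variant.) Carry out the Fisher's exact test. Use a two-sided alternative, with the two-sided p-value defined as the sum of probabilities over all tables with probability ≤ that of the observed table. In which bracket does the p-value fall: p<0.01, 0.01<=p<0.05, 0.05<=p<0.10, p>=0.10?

p-value bracket: 0.05<=p<0.10

Margins: r₁=17, r₂=14, c₁=13, c₂=18, n=31
p_obs = C(17,10)·C(14,3)/C(31,13); sum pmf over tables with pmf ≤ p_obs
p-value (two-sided) = 0.06686
→ bracket: 0.05<=p<0.10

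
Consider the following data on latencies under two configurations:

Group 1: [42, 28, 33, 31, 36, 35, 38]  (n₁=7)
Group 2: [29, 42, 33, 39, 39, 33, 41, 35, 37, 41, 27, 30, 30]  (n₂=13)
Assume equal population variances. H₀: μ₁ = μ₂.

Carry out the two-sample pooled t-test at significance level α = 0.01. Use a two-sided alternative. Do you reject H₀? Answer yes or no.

x̄₁=34.714, s₁=4.608, n₁=7
x̄₂=35.077, s₂=5.123, n₂=13
s_p² = [6·4.608² + 12·5.123²]/18 = 24.5751
SE = √(s_p²·(1/7+1/13)) = 2.3240
t = (34.714−35.077)/2.3240 = -0.1560
df = 18
p-value (two-sided) = 0.87774
At α=0.01: p ≥ α → fail to reject H₀

reject H₀: no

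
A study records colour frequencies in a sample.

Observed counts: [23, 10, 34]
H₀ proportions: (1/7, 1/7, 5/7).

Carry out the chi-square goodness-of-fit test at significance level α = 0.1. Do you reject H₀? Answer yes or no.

reject H₀: yes

n = 67; E_i = n·p_i = [9.57, 9.57, 47.86]
χ² = (23−9.57)²/9.57 + (10−9.57)²/9.57 + (34−47.86)²/47.86 = 22.8716
df = 2
p-value (upper-tail) = 0.00001
At α=0.1: p < α → reject H₀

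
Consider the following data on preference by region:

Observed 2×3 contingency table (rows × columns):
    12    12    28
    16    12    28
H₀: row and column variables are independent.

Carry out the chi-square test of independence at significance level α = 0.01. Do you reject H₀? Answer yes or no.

Row totals [52, 56], col totals [28, 24, 56], n=108
χ² = (12−13.48)²/13.48 + (12−11.56)²/11.56 + (28−26.96)²/26.96 + (16−14.52)²/14.52 + (12−12.44)²/12.44 + (28−29.04)²/29.04 = 0.4239
df = 2
p-value (upper-tail) = 0.80902
At α=0.01: p ≥ α → fail to reject H₀

reject H₀: no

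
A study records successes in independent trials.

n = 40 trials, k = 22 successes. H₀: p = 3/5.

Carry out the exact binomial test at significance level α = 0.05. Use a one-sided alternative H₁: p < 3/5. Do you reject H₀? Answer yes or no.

Exact binomial: n=40, k=22, p₀=3/5=0.6000
P(X≤22) from Σ C(n,i)·p₀^i·(1−p₀)^(n−i)
p-value (one-sided, H₁ less) = 0.31148
At α=0.05: p ≥ α → fail to reject H₀

reject H₀: no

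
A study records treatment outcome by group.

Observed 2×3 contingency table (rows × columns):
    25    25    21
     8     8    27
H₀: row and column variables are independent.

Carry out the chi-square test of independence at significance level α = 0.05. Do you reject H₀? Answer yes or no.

Row totals [71, 43], col totals [33, 33, 48], n=114
χ² = (25−20.55)²/20.55 + (25−20.55)²/20.55 + (21−29.89)²/29.89 + (8−12.45)²/12.45 + (8−12.45)²/12.45 + (27−18.11)²/18.11 = 12.1191
df = 2
p-value (upper-tail) = 0.00234
At α=0.05: p < α → reject H₀

reject H₀: yes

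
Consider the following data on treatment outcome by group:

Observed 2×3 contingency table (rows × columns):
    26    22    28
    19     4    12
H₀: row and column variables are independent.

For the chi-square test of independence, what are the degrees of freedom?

df = (r−1)(c−1) = (2−1)·(3−1) = 2

degrees of freedom = 2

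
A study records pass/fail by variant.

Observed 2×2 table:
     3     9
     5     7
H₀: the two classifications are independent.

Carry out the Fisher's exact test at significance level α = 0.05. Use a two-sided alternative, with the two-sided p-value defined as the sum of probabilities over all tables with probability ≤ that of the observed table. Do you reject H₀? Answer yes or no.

Margins: r₁=12, r₂=12, c₁=8, c₂=16, n=24
p_obs = C(12,3)·C(12,5)/C(24,8); sum pmf over tables with pmf ≤ p_obs
p-value (two-sided) = 0.66685
At α=0.05: p ≥ α → fail to reject H₀

reject H₀: no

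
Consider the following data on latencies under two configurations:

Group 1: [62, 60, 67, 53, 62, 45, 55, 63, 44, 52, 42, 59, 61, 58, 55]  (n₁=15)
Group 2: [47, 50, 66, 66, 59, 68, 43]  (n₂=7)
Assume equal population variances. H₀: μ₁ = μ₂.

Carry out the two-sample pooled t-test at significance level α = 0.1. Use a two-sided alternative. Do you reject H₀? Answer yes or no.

x̄₁=55.867, s₁=7.482, n₁=15
x̄₂=57.000, s₂=10.263, n₂=7
s_p² = [14·7.482² + 6·10.263²]/20 = 70.7867
SE = √(s_p²·(1/15+1/7)) = 3.8512
t = (55.867−57.000)/3.8512 = -0.2943
df = 20
p-value (two-sided) = 0.77157
At α=0.1: p ≥ α → fail to reject H₀

reject H₀: no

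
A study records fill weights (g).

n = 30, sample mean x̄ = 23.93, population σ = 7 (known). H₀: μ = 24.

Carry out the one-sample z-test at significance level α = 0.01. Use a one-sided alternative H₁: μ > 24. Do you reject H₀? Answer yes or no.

reject H₀: no

SE = σ/√n = 7/√30 = 1.2780
z = (x̄−μ₀)/SE = (23.93−24)/1.2780 = -0.0548
p-value (one-sided, H₁ greater) = 0.52184
At α=0.01: p ≥ α → fail to reject H₀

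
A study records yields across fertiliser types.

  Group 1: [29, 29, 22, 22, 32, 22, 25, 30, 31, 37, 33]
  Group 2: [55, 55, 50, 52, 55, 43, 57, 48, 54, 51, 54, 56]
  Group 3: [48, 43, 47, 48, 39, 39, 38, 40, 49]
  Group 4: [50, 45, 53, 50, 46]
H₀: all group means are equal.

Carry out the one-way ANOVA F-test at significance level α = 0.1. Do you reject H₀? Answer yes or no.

reject H₀: yes

Group means [28.36, 52.50, 43.44, 48.80], grand mean 42.622
SSB = Σnᵢ(x̄ᵢ−x̄)² = 3604.135; SSW = ΣΣ(x−x̄ᵢ)² = 636.568
MSB = 3604.135/3 = 1201.3783; MSW = 636.568/33 = 19.2899
F = MSB/MSW = 62.2801
df = (3, 33)
p-value (upper-tail) = 0.00000
At α=0.1: p < α → reject H₀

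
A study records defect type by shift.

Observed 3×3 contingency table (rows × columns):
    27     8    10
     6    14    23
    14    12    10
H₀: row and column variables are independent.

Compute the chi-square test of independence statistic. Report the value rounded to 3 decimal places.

Row totals [45, 43, 36], col totals [47, 34, 43], n=124
χ² = (27−17.06)²/17.06 + (8−12.34)²/12.34 + (10−15.60)²/15.60 + (6−16.30)²/16.30 + (14−11.79)²/11.79 + (23−14.91)²/14.91 + (14−13.65)²/13.65 + (12−9.87)²/9.87 + (10−12.48)²/12.48 = 21.6073
df = 4

test statistic = 21.607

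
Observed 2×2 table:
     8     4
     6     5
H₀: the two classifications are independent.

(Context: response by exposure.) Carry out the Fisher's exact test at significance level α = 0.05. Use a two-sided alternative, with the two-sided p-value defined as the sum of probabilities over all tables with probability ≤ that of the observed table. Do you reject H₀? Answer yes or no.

reject H₀: no

Margins: r₁=12, r₂=11, c₁=14, c₂=9, n=23
p_obs = C(12,8)·C(11,6)/C(23,14); sum pmf over tables with pmf ≤ p_obs
p-value (two-sided) = 0.68017
At α=0.05: p ≥ α → fail to reject H₀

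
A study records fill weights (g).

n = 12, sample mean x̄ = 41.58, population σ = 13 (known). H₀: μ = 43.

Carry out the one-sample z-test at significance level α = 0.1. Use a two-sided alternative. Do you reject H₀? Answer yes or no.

reject H₀: no

SE = σ/√n = 13/√12 = 3.7528
z = (x̄−μ₀)/SE = (41.58−43)/3.7528 = -0.3784
p-value (two-sided) = 0.70514
At α=0.1: p ≥ α → fail to reject H₀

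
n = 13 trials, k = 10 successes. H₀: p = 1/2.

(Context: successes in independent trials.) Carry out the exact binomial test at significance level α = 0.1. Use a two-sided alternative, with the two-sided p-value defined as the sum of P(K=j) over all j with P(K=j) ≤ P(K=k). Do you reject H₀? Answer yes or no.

reject H₀: yes

Exact binomial: n=13, k=10, p₀=1/2=0.5000
P(X=j) = C(n,j)·p₀^j·(1−p₀)^(n−j); p = Σ P(X=j) over j with P(X=j) ≤ P(X=10)
p-value (two-sided) = 0.09229
At α=0.1: p < α → reject H₀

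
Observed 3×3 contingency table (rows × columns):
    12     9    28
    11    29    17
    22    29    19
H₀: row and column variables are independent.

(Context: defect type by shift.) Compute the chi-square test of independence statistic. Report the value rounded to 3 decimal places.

test statistic = 17.624

Row totals [49, 57, 70], col totals [45, 67, 64], n=176
χ² = (12−12.53)²/12.53 + (9−18.65)²/18.65 + (28−17.82)²/17.82 + (11−14.57)²/14.57 + (29−21.70)²/21.70 + (17−20.73)²/20.73 + (22−17.90)²/17.90 + (29−26.65)²/26.65 + (19−25.45)²/25.45 = 17.6242
df = 4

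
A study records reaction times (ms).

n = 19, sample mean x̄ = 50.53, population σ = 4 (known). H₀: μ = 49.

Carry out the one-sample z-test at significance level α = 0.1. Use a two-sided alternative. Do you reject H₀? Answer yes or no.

SE = σ/√n = 4/√19 = 0.9177
z = (x̄−μ₀)/SE = (50.53−49)/0.9177 = 1.6673
p-value (two-sided) = 0.09546
At α=0.1: p < α → reject H₀

reject H₀: yes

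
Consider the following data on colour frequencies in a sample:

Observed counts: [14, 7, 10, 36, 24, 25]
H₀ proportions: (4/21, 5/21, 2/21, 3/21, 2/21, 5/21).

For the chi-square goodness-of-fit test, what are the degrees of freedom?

degrees of freedom = 5

df = k − 1 = 6 − 1 = 5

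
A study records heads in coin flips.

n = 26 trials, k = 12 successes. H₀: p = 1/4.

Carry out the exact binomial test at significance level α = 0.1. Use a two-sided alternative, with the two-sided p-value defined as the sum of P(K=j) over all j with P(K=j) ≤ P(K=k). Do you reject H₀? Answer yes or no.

Exact binomial: n=26, k=12, p₀=1/4=0.2500
P(X=j) = C(n,j)·p₀^j·(1−p₀)^(n−j); p = Σ P(X=j) over j with P(X=j) ≤ P(X=12)
p-value (two-sided) = 0.02092
At α=0.1: p < α → reject H₀

reject H₀: yes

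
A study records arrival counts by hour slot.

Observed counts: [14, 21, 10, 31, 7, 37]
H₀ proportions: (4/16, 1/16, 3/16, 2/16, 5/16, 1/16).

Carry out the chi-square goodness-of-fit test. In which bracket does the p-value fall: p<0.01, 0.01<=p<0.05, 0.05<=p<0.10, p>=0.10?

p-value bracket: p<0.01

n = 120; E_i = n·p_i = [30.00, 7.50, 22.50, 15.00, 37.50, 7.50]
χ² = (14−30.00)²/30.00 + (21−7.50)²/7.50 + (10−22.50)²/22.50 + (31−15.00)²/15.00 + (7−37.50)²/37.50 + (37−7.50)²/7.50 = 197.6844
df = 5
p-value (upper-tail) = 0.00000
→ bracket: p<0.01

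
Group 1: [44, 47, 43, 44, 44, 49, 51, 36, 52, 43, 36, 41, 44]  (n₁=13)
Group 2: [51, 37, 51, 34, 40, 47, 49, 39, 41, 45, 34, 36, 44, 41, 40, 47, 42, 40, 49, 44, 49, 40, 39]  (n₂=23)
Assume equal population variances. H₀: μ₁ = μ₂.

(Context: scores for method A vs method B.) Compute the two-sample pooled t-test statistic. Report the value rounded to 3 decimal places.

x̄₁=44.154, s₁=4.879, n₁=13
x̄₂=42.565, s₂=5.195, n₂=23
s_p² = [12·4.879² + 22·5.195²]/34 = 25.8631
SE = √(s_p²·(1/13+1/23)) = 1.7646
t = (44.154−42.565)/1.7646 = 0.9003
df = 34

test statistic = 0.900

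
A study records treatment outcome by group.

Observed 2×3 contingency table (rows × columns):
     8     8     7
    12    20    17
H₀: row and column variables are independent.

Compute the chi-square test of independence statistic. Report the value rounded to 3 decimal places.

Row totals [23, 49], col totals [20, 28, 24], n=72
χ² = (8−6.39)²/6.39 + (8−8.94)²/8.94 + (7−7.67)²/7.67 + (12−13.61)²/13.61 + (20−19.06)²/19.06 + (17−16.33)²/16.33 = 0.8287
df = 2

test statistic = 0.829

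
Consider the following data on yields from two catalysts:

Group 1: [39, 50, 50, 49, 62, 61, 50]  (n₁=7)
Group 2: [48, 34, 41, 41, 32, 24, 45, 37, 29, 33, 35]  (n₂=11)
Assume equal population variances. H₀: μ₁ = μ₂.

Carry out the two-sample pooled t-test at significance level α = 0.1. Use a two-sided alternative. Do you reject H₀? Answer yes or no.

x̄₁=51.571, s₁=7.850, n₁=7
x̄₂=36.273, s₂=7.058, n₂=11
s_p² = [6·7.850² + 10·7.058²]/16 = 54.2435
SE = √(s_p²·(1/7+1/11)) = 3.5609
t = (51.571−36.273)/3.5609 = 4.2963
df = 16
p-value (two-sided) = 0.00055
At α=0.1: p < α → reject H₀

reject H₀: yes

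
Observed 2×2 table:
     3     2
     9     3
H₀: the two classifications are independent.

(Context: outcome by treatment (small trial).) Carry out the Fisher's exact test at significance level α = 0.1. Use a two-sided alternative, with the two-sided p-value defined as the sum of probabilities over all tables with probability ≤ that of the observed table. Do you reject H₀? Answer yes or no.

Margins: r₁=5, r₂=12, c₁=12, c₂=5, n=17
p_obs = C(5,3)·C(12,9)/C(17,12); sum pmf over tables with pmf ≤ p_obs
p-value (two-sided) = 0.60003
At α=0.1: p ≥ α → fail to reject H₀

reject H₀: no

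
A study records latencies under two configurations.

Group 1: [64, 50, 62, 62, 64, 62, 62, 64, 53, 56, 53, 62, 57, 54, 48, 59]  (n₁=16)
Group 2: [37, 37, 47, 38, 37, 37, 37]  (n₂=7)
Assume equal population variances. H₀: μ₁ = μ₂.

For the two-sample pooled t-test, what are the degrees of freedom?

df = n₁ + n₂ − 2 = 16 + 7 − 2 = 21

degrees of freedom = 21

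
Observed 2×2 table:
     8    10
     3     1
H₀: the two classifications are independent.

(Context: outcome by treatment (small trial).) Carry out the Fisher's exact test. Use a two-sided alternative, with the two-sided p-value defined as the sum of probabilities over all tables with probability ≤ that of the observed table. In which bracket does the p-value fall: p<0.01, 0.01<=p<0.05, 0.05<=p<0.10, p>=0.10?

p-value bracket: p>=0.10

Margins: r₁=18, r₂=4, c₁=11, c₂=11, n=22
p_obs = C(18,8)·C(4,3)/C(22,11); sum pmf over tables with pmf ≤ p_obs
p-value (two-sided) = 0.58647
→ bracket: p>=0.10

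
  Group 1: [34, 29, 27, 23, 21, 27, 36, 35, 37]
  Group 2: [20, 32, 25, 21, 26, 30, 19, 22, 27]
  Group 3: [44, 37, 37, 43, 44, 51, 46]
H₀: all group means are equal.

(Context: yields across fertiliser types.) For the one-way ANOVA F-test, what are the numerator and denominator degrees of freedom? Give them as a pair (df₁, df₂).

degrees of freedom = [2, 22]

k = 3 groups, N = 25 total
df = (k−1, N−k) = (3−1, 25−3) = (2, 22)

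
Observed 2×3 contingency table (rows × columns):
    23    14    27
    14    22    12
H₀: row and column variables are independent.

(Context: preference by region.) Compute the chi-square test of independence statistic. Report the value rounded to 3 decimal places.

test statistic = 7.606

Row totals [64, 48], col totals [37, 36, 39], n=112
χ² = (23−21.14)²/21.14 + (14−20.57)²/20.57 + (27−22.29)²/22.29 + (14−15.86)²/15.86 + (22−15.43)²/15.43 + (12−16.71)²/16.71 = 7.6057
df = 2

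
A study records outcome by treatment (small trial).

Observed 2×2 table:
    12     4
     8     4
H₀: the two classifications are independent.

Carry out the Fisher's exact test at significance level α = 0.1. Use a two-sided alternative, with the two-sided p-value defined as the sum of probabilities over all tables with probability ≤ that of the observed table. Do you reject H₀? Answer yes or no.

Margins: r₁=16, r₂=12, c₁=20, c₂=8, n=28
p_obs = C(16,12)·C(12,8)/C(28,20); sum pmf over tables with pmf ≤ p_obs
p-value (two-sided) = 0.69082
At α=0.1: p ≥ α → fail to reject H₀

reject H₀: no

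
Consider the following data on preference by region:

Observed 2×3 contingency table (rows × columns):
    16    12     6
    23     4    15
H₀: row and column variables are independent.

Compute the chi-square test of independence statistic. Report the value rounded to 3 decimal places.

test statistic = 8.364

Row totals [34, 42], col totals [39, 16, 21], n=76
χ² = (16−17.45)²/17.45 + (12−7.16)²/7.16 + (6−9.39)²/9.39 + (23−21.55)²/21.55 + (4−8.84)²/8.84 + (15−11.61)²/11.61 = 8.3641
df = 2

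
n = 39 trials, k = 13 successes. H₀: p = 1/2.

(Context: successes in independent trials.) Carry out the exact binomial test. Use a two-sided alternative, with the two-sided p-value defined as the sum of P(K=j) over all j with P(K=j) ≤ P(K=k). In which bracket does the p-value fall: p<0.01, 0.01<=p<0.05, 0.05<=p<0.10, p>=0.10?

p-value bracket: 0.05<=p<0.10

Exact binomial: n=39, k=13, p₀=1/2=0.5000
P(X=j) = C(n,j)·p₀^j·(1−p₀)^(n−j); p = Σ P(X=j) over j with P(X=j) ≤ P(X=13)
p-value (two-sided) = 0.05325
→ bracket: 0.05<=p<0.10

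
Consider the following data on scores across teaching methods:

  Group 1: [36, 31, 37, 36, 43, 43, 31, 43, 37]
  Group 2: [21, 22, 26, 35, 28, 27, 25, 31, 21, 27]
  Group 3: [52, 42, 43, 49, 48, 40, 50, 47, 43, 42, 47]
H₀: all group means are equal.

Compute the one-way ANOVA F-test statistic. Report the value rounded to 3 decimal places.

Group means [37.44, 26.30, 45.73], grand mean 36.767
SSB = Σnᵢ(x̄ᵢ−x̄)² = 1982.863; SSW = ΣΣ(x−x̄ᵢ)² = 510.504
MSB = 1982.863/2 = 991.4313; MSW = 510.504/27 = 18.9076
F = MSB/MSW = 52.4357
df = (2, 27)

test statistic = 52.436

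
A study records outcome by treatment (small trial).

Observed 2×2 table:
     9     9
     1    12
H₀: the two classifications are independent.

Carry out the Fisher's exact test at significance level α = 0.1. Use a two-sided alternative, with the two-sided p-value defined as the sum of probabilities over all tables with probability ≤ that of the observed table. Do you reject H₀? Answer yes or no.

reject H₀: yes

Margins: r₁=18, r₂=13, c₁=10, c₂=21, n=31
p_obs = C(18,9)·C(13,1)/C(31,10); sum pmf over tables with pmf ≤ p_obs
p-value (two-sided) = 0.01997
At α=0.1: p < α → reject H₀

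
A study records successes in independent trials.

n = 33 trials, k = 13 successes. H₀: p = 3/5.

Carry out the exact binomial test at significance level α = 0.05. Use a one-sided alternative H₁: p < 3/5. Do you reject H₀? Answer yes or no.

reject H₀: yes

Exact binomial: n=33, k=13, p₀=3/5=0.6000
P(X≤13) from Σ C(n,i)·p₀^i·(1−p₀)^(n−i)
p-value (one-sided, H₁ less) = 0.01340
At α=0.05: p < α → reject H₀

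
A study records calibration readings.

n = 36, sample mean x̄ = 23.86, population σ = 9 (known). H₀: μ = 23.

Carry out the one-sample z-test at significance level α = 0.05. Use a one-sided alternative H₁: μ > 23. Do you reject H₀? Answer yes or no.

SE = σ/√n = 9/√36 = 1.5000
z = (x̄−μ₀)/SE = (23.86−23)/1.5000 = 0.5733
p-value (one-sided, H₁ greater) = 0.28321
At α=0.05: p ≥ α → fail to reject H₀

reject H₀: no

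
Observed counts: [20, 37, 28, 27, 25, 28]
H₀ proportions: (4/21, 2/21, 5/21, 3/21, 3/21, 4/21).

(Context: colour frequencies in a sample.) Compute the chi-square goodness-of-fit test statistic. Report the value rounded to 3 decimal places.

test statistic = 37.190

n = 165; E_i = n·p_i = [31.43, 15.71, 39.29, 23.57, 23.57, 31.43]
χ² = (20−31.43)²/31.43 + (37−15.71)²/15.71 + (28−39.29)²/39.29 + (27−23.57)²/23.57 + (25−23.57)²/23.57 + (28−31.43)²/31.43 = 37.1897
df = 5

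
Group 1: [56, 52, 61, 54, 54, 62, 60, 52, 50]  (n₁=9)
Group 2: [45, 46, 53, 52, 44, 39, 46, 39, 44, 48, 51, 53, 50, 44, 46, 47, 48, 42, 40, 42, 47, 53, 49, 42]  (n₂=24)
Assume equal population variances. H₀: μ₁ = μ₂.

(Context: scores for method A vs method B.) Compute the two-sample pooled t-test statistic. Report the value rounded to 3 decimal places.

x̄₁=55.667, s₁=4.359, n₁=9
x̄₂=46.250, s₂=4.356, n₂=24
s_p² = [8·4.359² + 23·4.356²]/31 = 18.9839
SE = √(s_p²·(1/9+1/24)) = 1.7030
t = (55.667−46.250)/1.7030 = 5.5294
df = 31

test statistic = 5.529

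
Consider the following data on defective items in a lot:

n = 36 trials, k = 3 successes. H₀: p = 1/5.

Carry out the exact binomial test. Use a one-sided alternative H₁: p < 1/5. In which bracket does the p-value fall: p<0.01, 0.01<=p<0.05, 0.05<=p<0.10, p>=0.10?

Exact binomial: n=36, k=3, p₀=1/5=0.2000
P(X≤3) from Σ C(n,i)·p₀^i·(1−p₀)^(n−i)
p-value (one-sided, H₁ less) = 0.05223
→ bracket: 0.05<=p<0.10

p-value bracket: 0.05<=p<0.10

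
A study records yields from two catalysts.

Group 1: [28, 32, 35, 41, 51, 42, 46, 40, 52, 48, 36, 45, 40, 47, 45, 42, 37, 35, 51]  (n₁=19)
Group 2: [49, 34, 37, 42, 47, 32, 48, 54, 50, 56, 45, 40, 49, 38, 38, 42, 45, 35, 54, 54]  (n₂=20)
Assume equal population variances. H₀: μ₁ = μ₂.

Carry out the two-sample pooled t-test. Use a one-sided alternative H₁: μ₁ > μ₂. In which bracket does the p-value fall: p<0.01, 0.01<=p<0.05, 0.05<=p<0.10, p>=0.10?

x̄₁=41.737, s₁=6.748, n₁=19
x̄₂=44.450, s₂=7.338, n₂=20
s_p² = [18·6.748² + 19·7.338²]/37 = 49.8009
SE = √(s_p²·(1/19+1/20)) = 2.2608
t = (41.737−44.450)/2.2608 = -1.2001
df = 37
p-value (one-sided, H₁ greater) = 0.88113
→ bracket: p>=0.10

p-value bracket: p>=0.10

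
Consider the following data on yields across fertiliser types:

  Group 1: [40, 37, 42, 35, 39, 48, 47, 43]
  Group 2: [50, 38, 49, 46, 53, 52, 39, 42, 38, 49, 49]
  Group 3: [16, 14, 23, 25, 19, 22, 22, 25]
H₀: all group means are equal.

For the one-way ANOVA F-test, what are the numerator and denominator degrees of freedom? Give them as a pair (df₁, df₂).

k = 3 groups, N = 27 total
df = (k−1, N−k) = (3−1, 27−3) = (2, 24)

degrees of freedom = [2, 24]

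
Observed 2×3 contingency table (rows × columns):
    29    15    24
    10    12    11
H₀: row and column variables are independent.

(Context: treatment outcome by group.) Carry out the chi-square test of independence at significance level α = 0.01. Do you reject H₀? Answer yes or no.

reject H₀: no

Row totals [68, 33], col totals [39, 27, 35], n=101
χ² = (29−26.26)²/26.26 + (15−18.18)²/18.18 + (24−23.56)²/23.56 + (10−12.74)²/12.74 + (12−8.82)²/8.82 + (11−11.44)²/11.44 = 2.6021
df = 2
p-value (upper-tail) = 0.27225
At α=0.01: p ≥ α → fail to reject H₀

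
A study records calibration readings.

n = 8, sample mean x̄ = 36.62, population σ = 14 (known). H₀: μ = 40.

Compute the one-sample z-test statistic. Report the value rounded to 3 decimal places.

SE = σ/√n = 14/√8 = 4.9497
z = (x̄−μ₀)/SE = (36.62−40)/4.9497 = -0.6829

test statistic = -0.683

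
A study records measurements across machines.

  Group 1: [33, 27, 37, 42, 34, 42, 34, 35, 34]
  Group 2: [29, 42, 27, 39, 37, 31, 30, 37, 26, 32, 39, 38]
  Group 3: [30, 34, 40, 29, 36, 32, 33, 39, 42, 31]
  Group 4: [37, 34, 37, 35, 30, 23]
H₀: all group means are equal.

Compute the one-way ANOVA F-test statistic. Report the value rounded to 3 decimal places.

Group means [35.33, 33.92, 34.60, 32.67], grand mean 34.243
SSB = Σnᵢ(x̄ᵢ−x̄)² = 28.161; SSW = ΣΣ(x−x̄ᵢ)² = 812.650
MSB = 28.161/3 = 9.3869; MSW = 812.650/33 = 24.6258
F = MSB/MSW = 0.3812
df = (3, 33)

test statistic = 0.381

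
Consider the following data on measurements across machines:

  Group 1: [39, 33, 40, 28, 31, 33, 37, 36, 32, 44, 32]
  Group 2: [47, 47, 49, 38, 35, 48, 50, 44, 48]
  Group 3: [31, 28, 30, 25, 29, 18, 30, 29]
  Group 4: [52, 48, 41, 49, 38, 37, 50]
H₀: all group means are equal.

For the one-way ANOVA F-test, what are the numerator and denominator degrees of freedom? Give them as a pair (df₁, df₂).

degrees of freedom = [3, 31]

k = 4 groups, N = 35 total
df = (k−1, N−k) = (4−1, 35−4) = (3, 31)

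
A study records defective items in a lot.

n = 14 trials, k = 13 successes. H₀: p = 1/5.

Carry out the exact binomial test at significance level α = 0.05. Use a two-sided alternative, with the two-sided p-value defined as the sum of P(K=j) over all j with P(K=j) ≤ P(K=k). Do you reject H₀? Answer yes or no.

reject H₀: yes

Exact binomial: n=14, k=13, p₀=1/5=0.2000
P(X=j) = C(n,j)·p₀^j·(1−p₀)^(n−j); p = Σ P(X=j) over j with P(X=j) ≤ P(X=13)
p-value (two-sided) = 0.00000
At α=0.05: p < α → reject H₀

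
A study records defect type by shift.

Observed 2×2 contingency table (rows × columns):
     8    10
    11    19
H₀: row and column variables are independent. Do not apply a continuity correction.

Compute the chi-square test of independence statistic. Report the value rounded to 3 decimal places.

Row totals [18, 30], col totals [19, 29], n=48
χ² = (8−7.12)²/7.12 + (10−10.88)²/10.88 + (11−11.88)²/11.88 + (19−18.12)²/18.12 = 0.2846
df = 1

test statistic = 0.285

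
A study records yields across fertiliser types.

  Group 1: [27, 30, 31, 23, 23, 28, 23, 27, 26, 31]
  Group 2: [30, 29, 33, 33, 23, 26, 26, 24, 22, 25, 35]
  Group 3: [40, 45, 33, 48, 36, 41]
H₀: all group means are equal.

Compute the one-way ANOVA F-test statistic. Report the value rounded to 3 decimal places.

Group means [26.90, 27.82, 40.50], grand mean 30.296
SSB = Σnᵢ(x̄ᵢ−x̄)² = 807.593; SSW = ΣΣ(x−x̄ᵢ)² = 442.036
MSB = 807.593/2 = 403.7966; MSW = 442.036/24 = 18.4182
F = MSB/MSW = 21.9238
df = (2, 24)

test statistic = 21.924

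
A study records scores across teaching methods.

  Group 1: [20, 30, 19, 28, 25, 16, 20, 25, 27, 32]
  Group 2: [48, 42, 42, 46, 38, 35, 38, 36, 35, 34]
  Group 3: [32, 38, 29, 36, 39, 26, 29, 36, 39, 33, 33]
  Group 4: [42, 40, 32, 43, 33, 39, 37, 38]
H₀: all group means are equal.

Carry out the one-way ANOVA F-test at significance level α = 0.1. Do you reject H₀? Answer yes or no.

Group means [24.20, 39.40, 33.64, 38.00], grand mean 33.590
SSB = Σnᵢ(x̄ᵢ−x̄)² = 1374.890; SSW = ΣΣ(x−x̄ᵢ)² = 762.545
MSB = 1374.890/3 = 458.2968; MSW = 762.545/35 = 21.7870
F = MSB/MSW = 21.0353
df = (3, 35)
p-value (upper-tail) = 0.00000
At α=0.1: p < α → reject H₀

reject H₀: yes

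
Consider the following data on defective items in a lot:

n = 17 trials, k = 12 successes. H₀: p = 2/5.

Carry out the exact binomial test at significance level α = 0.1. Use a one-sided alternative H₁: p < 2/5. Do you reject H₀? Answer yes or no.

reject H₀: no

Exact binomial: n=17, k=12, p₀=2/5=0.4000
P(X≤12) from Σ C(n,i)·p₀^i·(1−p₀)^(n−i)
p-value (one-sided, H₁ less) = 0.99748
At α=0.1: p ≥ α → fail to reject H₀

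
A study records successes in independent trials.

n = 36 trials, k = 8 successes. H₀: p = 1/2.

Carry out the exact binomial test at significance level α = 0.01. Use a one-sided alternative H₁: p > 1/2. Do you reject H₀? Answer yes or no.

Exact binomial: n=36, k=8, p₀=1/2=0.5000
P(X≥8) from Σ C(n,i)·p₀^i·(1−p₀)^(n−i)
p-value (one-sided, H₁ greater) = 0.99984
At α=0.01: p ≥ α → fail to reject H₀

reject H₀: no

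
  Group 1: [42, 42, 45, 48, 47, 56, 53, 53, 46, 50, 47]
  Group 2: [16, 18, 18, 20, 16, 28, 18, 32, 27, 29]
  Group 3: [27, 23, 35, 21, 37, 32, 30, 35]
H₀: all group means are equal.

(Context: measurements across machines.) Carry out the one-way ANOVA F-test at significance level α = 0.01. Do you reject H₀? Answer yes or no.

Group means [48.09, 22.20, 30.00], grand mean 34.172
SSB = Σnᵢ(x̄ᵢ−x̄)² = 3703.629; SSW = ΣΣ(x−x̄ᵢ)² = 780.509
MSB = 3703.629/2 = 1851.8144; MSW = 780.509/26 = 30.0196
F = MSB/MSW = 61.6869
df = (2, 26)
p-value (upper-tail) = 0.00000
At α=0.01: p < α → reject H₀

reject H₀: yes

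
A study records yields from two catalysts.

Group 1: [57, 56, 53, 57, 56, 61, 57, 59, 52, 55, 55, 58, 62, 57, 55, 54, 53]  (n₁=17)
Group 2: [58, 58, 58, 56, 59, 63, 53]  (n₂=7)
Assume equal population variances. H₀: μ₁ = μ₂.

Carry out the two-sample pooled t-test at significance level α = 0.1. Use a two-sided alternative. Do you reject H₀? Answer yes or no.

x̄₁=56.294, s₁=2.710, n₁=17
x̄₂=57.857, s₂=3.024, n₂=7
s_p² = [16·2.710² + 6·3.024²]/22 = 7.8358
SE = √(s_p²·(1/17+1/7)) = 1.2571
t = (56.294−57.857)/1.2571 = -1.2434
df = 22
p-value (two-sided) = 0.22683
At α=0.1: p ≥ α → fail to reject H₀

reject H₀: no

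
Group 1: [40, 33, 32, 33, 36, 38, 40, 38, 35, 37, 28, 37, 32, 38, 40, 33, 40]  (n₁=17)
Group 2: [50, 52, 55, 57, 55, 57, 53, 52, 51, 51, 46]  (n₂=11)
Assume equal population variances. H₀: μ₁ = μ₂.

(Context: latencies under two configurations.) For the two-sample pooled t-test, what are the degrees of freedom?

degrees of freedom = 26

df = n₁ + n₂ − 2 = 17 + 11 − 2 = 26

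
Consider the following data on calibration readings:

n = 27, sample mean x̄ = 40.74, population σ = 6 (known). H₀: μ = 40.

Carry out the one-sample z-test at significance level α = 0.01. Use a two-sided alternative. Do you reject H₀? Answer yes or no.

reject H₀: no

SE = σ/√n = 6/√27 = 1.1547
z = (x̄−μ₀)/SE = (40.74−40)/1.1547 = 0.6409
p-value (two-sided) = 0.52161
At α=0.01: p ≥ α → fail to reject H₀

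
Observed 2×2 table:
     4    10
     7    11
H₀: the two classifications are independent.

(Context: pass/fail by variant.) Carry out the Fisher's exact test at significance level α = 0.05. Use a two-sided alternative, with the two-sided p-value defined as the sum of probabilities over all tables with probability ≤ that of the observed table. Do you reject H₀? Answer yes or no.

Margins: r₁=14, r₂=18, c₁=11, c₂=21, n=32
p_obs = C(14,4)·C(18,7)/C(32,11); sum pmf over tables with pmf ≤ p_obs
p-value (two-sided) = 0.71195
At α=0.05: p ≥ α → fail to reject H₀

reject H₀: no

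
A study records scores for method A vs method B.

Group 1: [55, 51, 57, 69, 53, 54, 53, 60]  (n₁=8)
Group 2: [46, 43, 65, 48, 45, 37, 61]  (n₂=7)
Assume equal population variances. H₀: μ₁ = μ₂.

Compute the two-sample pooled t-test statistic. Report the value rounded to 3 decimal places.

test statistic = 1.737

x̄₁=56.500, s₁=5.757, n₁=8
x̄₂=49.286, s₂=10.045, n₂=7
s_p² = [7·5.757² + 6·10.045²]/13 = 64.4176
SE = √(s_p²·(1/8+1/7)) = 4.1539
t = (56.500−49.286)/4.1539 = 1.7368
df = 13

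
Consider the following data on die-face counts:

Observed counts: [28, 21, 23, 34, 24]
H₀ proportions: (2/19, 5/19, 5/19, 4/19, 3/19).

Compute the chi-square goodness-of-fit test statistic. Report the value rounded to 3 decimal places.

test statistic = 25.946

n = 130; E_i = n·p_i = [13.68, 34.21, 34.21, 27.37, 20.53]
χ² = (28−13.68)²/13.68 + (21−34.21)²/34.21 + (23−34.21)²/34.21 + (34−27.37)²/27.37 + (24−20.53)²/20.53 = 25.9462
df = 4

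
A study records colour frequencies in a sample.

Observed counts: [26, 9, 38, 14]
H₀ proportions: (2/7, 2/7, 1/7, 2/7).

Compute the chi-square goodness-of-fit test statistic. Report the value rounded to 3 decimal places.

n = 87; E_i = n·p_i = [24.86, 24.86, 12.43, 24.86]
χ² = (26−24.86)²/24.86 + (9−24.86)²/24.86 + (38−12.43)²/12.43 + (14−24.86)²/24.86 = 67.5230
df = 3

test statistic = 67.523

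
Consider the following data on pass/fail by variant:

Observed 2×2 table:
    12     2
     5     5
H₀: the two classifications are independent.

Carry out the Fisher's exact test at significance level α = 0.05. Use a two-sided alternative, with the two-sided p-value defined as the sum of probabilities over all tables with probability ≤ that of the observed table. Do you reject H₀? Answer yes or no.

reject H₀: no

Margins: r₁=14, r₂=10, c₁=17, c₂=7, n=24
p_obs = C(14,12)·C(10,5)/C(24,17); sum pmf over tables with pmf ≤ p_obs
p-value (two-sided) = 0.08501
At α=0.05: p ≥ α → fail to reject H₀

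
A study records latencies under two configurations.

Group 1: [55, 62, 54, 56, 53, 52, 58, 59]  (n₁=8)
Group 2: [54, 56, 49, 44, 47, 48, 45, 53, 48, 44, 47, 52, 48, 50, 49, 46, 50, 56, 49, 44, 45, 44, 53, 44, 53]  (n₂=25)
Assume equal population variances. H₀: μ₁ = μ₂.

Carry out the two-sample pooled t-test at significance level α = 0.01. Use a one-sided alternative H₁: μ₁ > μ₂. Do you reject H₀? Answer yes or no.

x̄₁=56.125, s₁=3.357, n₁=8
x̄₂=48.720, s₂=3.857, n₂=25
s_p² = [7·3.357² + 24·3.857²]/31 = 14.0618
SE = √(s_p²·(1/8+1/25)) = 1.5232
t = (56.125−48.720)/1.5232 = 4.8614
df = 31
p-value (one-sided, H₁ greater) = 0.00002
At α=0.01: p < α → reject H₀

reject H₀: yes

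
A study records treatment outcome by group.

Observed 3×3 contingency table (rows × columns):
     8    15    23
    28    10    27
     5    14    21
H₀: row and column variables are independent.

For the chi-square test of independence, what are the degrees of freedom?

df = (r−1)(c−1) = (3−1)·(3−1) = 4

degrees of freedom = 4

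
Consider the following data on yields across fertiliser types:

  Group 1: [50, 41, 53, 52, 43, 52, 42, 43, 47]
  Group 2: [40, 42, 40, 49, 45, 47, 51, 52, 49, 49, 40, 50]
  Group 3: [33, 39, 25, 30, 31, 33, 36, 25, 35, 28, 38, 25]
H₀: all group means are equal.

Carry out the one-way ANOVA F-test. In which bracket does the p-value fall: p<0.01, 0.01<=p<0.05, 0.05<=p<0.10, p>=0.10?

Group means [47.00, 46.17, 31.50], grand mean 41.061
SSB = Σnᵢ(x̄ᵢ−x̄)² = 1727.212; SSW = ΣΣ(x−x̄ᵢ)² = 694.667
MSB = 1727.212/2 = 863.6061; MSW = 694.667/30 = 23.1556
F = MSB/MSW = 37.2958
df = (2, 30)
p-value (upper-tail) = 0.00000
→ bracket: p<0.01

p-value bracket: p<0.01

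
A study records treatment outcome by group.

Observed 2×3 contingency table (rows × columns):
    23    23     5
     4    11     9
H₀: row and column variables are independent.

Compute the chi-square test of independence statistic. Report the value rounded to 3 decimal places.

Row totals [51, 24], col totals [27, 34, 14], n=75
χ² = (23−18.36)²/18.36 + (23−23.12)²/23.12 + (5−9.52)²/9.52 + (4−8.64)²/8.64 + (11−10.88)²/10.88 + (9−4.48)²/4.48 = 10.3728
df = 2

test statistic = 10.373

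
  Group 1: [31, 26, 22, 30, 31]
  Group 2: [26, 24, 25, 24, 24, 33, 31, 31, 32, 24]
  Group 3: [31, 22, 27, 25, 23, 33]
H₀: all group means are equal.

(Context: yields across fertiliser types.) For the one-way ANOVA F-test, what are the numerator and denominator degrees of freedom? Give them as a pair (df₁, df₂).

k = 3 groups, N = 21 total
df = (k−1, N−k) = (3−1, 21−3) = (2, 18)

degrees of freedom = [2, 18]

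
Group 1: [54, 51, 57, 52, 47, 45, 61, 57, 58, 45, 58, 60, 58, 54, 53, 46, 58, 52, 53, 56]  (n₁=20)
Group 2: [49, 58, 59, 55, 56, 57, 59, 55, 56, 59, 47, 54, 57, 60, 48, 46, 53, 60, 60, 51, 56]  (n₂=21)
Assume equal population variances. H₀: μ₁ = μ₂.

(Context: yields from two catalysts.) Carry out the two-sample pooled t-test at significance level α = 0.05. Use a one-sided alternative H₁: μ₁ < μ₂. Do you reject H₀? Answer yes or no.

x̄₁=53.750, s₁=4.940, n₁=20
x̄₂=55.000, s₂=4.438, n₂=21
s_p² = [19·4.940² + 20·4.438²]/39 = 21.9936
SE = √(s_p²·(1/20+1/21)) = 1.4653
t = (53.750−55.000)/1.4653 = -0.8531
df = 39
p-value (one-sided, H₁ less) = 0.19941
At α=0.05: p ≥ α → fail to reject H₀

reject H₀: no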